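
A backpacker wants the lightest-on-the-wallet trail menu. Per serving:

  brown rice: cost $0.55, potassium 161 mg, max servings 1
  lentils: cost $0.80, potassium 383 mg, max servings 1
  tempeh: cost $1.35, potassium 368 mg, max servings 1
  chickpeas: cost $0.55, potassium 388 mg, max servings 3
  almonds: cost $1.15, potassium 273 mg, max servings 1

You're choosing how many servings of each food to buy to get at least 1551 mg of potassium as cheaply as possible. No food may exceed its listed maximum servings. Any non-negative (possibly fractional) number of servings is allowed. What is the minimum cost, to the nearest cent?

$2.46

Cost per mg of potassium: chickpeas $0.0014, lentils $0.0021, brown rice $0.0034, tempeh $0.0037, almonds $0.0042.
Take 3 servings of chickpeas: +1164.0 mg potassium for $1.65 (total $1.65, still need 387.0 mg).
Take 1 serving of lentils: +383.0 mg potassium for $0.80 (total $2.45, still need 4.0 mg).
Take 0.02484 servings of brown rice: +4.0 mg potassium for $0.01 (total $2.46, still need 0.0 mg).
Greedy by cheapest-per-mg is optimal for a single linear constraint, so the minimum cost is $2.46.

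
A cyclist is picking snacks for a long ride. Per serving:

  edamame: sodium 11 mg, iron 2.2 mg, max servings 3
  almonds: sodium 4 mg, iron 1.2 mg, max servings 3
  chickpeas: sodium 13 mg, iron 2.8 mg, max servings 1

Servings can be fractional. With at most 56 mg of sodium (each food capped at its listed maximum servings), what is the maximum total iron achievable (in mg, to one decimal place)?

Iron per mg sodium: almonds 0.3, chickpeas 0.2154, edamame 0.2.
Take 3 servings of almonds: uses 12 mg sodium, +3.6 mg iron (running total 3.6 mg).
Take 1 serving of chickpeas: uses 13 mg sodium, +2.8 mg iron (running total 6.4 mg).
Take 2.818 servings of edamame: uses 31 mg sodium, +6.2 mg iron (running total 12.6 mg).
Filling greedily by iron-per-mg sodium is optimal for one linear limit, giving 12.6 mg.

12.6 mg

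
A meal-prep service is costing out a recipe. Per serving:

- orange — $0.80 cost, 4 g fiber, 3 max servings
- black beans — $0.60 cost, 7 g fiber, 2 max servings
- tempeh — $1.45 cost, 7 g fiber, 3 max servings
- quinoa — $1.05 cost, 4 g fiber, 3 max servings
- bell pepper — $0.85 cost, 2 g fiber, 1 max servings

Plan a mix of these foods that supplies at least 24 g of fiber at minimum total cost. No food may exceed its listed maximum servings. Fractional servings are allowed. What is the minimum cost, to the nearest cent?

Cost per g of fiber: black beans $0.0857, orange $0.2000, tempeh $0.2071, quinoa $0.2625, bell pepper $0.4250.
Take 2 servings of black beans: +14.0 g fiber for $1.20 (total $1.20, still need 10.0 g).
Take 2.5 servings of orange: +10.0 g fiber for $2.00 (total $3.20, still need 0.0 g).
Greedy by cheapest-per-g is optimal for a single linear constraint, so the minimum cost is $3.20.

$3.20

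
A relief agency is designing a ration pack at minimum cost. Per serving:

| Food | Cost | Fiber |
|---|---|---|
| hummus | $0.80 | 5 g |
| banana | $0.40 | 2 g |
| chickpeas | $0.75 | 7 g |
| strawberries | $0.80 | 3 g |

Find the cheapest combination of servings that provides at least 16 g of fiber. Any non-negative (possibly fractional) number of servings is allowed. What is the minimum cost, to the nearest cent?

$1.71

Cost per g of fiber: chickpeas $0.1071, hummus $0.1600, banana $0.2000, strawberries $0.2667.
With no serving limits, use only chickpeas: 16 g / 7 g = 2.286 servings × $0.75 = $1.71.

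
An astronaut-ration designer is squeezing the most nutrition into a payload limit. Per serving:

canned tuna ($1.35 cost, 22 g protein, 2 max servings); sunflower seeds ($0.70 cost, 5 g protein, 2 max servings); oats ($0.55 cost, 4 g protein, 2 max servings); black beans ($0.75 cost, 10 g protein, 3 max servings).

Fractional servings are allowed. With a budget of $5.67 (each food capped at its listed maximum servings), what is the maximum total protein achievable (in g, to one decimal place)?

79.2 g

Protein per dollar: canned tuna 16.3, black beans 13.33, oats 7.273, sunflower seeds 7.143.
Take 2 servings of canned tuna: spends $2.70, +44.0 g protein (running total 44.0 g).
Take 3 servings of black beans: spends $2.25, +30.0 g protein (running total 74.0 g).
Take 1.309 servings of oats: spends $0.72, +5.2 g protein (running total 79.2 g).
Filling greedily by protein-per-dollar is optimal for one linear limit, giving 79.2 g.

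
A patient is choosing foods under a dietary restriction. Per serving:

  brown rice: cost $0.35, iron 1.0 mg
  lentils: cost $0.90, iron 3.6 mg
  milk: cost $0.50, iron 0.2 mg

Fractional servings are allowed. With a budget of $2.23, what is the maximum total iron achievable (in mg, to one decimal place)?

8.9 mg

Iron per dollar: lentils 4, brown rice 2.857, milk 0.4.
With no serving limits, spend the whole cost allowance on lentils: $2.23 / $0.90 × 3.6 mg = 8.9 mg.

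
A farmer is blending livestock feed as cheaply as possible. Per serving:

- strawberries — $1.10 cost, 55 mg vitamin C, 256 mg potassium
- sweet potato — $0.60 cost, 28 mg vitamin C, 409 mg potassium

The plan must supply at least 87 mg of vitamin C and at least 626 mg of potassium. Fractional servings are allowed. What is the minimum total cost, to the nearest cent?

$1.77

Minimising a linear cost over {vitamin C ≥ 87, potassium ≥ 626, servings ≥ 0} — the optimum is at a vertex, using one or two foods.
strawberries only: max(87/55, 626/256) = 2.445 servings → $2.69.
sweet potato only: max(87/28, 626/409) = 3.107 servings → $1.86.
strawberries + sweet potato with both tight: 1.178 servings and 0.7932 servings → $1.77.
Cheapest feasible corner: $1.77.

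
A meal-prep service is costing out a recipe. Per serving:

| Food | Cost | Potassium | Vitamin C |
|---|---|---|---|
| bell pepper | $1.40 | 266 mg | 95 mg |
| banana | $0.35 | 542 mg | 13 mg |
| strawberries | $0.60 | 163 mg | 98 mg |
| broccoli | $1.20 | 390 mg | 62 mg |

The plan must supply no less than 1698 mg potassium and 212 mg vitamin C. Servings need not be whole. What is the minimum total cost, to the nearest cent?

$2.00

Check every corner: each single food scaled to meet both minima, and each pair solved so both constraints bind.
bell pepper only: max(1698/266, 212/95) = 6.383 servings → $8.94.
banana only: max(1698/542, 212/13) = 16.31 servings → $5.71.
strawberries only: max(1698/163, 212/98) = 10.42 servings → $6.25.
broccoli only: max(1698/390, 212/62) = 4.354 servings → $5.22.
bell pepper + banana with both tight: 1.933 servings and 2.184 servings → $3.47.
bell pepper + strawberries: the both-tight solution has a negative serving — not a feasible corner.
bell pepper + broccoli: intersection lies outside the first quadrant.
banana + strawberries with both tight: 2.585 servings and 1.82 servings → $2.00.
banana + broccoli with both tight: 0.7919 servings and 3.253 servings → $4.18.
strawberries + broccoli: the both-tight solution has a negative serving — not a feasible corner.
The minimum over all feasible corners is $2.00.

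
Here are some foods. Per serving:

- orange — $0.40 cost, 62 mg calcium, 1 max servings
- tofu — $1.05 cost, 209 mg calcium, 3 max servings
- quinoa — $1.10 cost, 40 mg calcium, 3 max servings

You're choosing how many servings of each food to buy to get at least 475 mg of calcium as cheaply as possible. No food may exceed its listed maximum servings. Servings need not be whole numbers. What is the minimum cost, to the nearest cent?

$2.39

Cost per mg of calcium: tofu $0.0050, orange $0.0065, quinoa $0.0275.
Take 2.273 servings of tofu: +475.0 mg calcium for $2.39 (total $2.39, still need 0.0 mg).
Filling from the cheapest source first is optimal under one linear minimum: $2.39.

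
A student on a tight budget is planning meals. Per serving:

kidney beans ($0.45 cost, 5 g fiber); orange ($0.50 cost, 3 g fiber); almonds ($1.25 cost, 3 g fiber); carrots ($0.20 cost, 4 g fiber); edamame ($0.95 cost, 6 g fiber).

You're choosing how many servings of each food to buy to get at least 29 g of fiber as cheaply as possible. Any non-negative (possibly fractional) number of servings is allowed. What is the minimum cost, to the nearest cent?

Cost per g of fiber: carrots $0.0500, kidney beans $0.0900, edamame $0.1583, orange $0.1667, almonds $0.4167.
With no serving limits, use only carrots: 29 g / 4 g = 7.25 servings × $0.20 = $1.45.

$1.45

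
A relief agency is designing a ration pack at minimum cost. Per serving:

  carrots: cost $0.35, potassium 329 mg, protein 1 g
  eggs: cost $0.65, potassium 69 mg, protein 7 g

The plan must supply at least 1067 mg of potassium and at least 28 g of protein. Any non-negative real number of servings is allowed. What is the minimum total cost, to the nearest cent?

$3.24

With two linear requirements the optimum uses one or two foods; enumerate the corners.
carrots only: max(1067/329, 28/1) = 28 servings → $9.80.
eggs only: max(1067/69, 28/7) = 15.46 servings → $10.05.
carrots + eggs with both tight: 2.479 servings and 3.646 servings → $3.24.
So the least-cost plan costs $3.24.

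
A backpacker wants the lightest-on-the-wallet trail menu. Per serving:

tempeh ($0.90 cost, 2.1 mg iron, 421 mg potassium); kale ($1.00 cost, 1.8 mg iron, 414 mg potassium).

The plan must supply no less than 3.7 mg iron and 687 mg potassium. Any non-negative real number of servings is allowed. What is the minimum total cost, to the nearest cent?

$1.59

Compare the cost at each extreme point of the feasible region.
tempeh only: max(3.7/2.1, 687/421) = 1.762 servings → $1.59.
kale only: max(3.7/1.8, 687/414) = 2.056 servings → $2.06.
tempeh + kale with both targets exact would need a negative amount; discard.
So the least-cost plan costs $1.59.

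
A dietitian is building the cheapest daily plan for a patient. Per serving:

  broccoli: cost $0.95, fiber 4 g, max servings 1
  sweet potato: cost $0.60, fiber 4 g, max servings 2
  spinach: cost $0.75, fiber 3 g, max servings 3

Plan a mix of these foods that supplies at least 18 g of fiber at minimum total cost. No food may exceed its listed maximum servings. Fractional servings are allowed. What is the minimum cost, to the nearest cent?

$3.65

Cost per g of fiber: sweet potato $0.1500, broccoli $0.2375, spinach $0.2500.
Take 2 servings of sweet potato: +8.0 g fiber for $1.20 (total $1.20, still need 10.0 g).
Take 1 serving of broccoli: +4.0 g fiber for $0.95 (total $2.15, still need 6.0 g).
Take 2 servings of spinach: +6.0 g fiber for $1.50 (total $3.65, still need 0.0 g).
Greedy by cheapest-per-g is optimal for a single linear constraint, so the minimum cost is $3.65.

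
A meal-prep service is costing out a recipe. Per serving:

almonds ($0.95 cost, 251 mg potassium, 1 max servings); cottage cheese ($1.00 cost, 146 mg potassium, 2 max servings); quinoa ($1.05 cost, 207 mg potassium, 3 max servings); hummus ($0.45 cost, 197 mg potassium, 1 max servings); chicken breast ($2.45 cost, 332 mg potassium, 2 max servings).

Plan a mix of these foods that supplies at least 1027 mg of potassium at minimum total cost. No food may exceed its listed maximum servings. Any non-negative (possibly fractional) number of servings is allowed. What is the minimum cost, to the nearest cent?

$4.34

Cost per mg of potassium: hummus $0.0023, almonds $0.0038, quinoa $0.0051, cottage cheese $0.0068, chicken breast $0.0074.
Take 1 serving of hummus: +197.0 mg potassium for $0.45 (total $0.45, still need 830.0 mg).
Take 1 serving of almonds: +251.0 mg potassium for $0.95 (total $1.40, still need 579.0 mg).
Take 2.797 servings of quinoa: +579.0 mg potassium for $2.94 (total $4.34, still need 0.0 mg).
Greedy by cheapest-per-mg is optimal for a single linear constraint, so the minimum cost is $4.34.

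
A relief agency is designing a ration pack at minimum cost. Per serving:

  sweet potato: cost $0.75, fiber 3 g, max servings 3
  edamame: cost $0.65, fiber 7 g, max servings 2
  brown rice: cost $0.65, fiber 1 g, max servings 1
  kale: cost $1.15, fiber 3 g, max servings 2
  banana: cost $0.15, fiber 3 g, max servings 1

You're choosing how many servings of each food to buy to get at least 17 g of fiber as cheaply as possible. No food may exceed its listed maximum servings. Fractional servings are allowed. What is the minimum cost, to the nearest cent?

$1.45

Cost per g of fiber: banana $0.0500, edamame $0.0929, sweet potato $0.2500, kale $0.3833, brown rice $0.6500.
Take 1 serving of banana: +3.0 g fiber for $0.15 (total $0.15, still need 14.0 g).
Take 2 servings of edamame: +14.0 g fiber for $1.30 (total $1.45, still need 0.0 g).
Greedy by cheapest-per-g is optimal for a single linear constraint, so the minimum cost is $1.45.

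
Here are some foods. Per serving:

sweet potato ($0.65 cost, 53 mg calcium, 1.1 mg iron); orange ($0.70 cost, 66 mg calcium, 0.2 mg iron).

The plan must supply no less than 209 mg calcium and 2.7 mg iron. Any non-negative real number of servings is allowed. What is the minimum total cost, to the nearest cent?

For a min-cost LP with two ≥-constraints, a basic feasible solution has at most two positive variables.
sweet potato only: max(209/53, 2.7/1.1) = 3.943 servings → $2.56.
orange only: max(209/66, 2.7/0.2) = 13.5 servings → $9.45.
sweet potato + orange with both tight: 2.2 servings and 1.4 servings → $2.41.
The minimum over all feasible corners is $2.41.

$2.41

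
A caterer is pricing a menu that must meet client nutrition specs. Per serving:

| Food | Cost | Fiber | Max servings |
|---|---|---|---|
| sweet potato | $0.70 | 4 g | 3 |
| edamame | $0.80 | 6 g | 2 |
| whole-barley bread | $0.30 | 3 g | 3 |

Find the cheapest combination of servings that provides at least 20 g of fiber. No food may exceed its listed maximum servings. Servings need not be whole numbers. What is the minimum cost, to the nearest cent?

$2.37

Cost per g of fiber: whole-barley bread $0.1000, edamame $0.1333, sweet potato $0.1750.
Take 3 servings of whole-barley bread: +9.0 g fiber for $0.90 (total $0.90, still need 11.0 g).
Take 1.833 servings of edamame: +11.0 g fiber for $1.47 (total $2.37, still need 0.0 g).
Greedy by cheapest-per-g is optimal for a single linear constraint, so the minimum cost is $2.37.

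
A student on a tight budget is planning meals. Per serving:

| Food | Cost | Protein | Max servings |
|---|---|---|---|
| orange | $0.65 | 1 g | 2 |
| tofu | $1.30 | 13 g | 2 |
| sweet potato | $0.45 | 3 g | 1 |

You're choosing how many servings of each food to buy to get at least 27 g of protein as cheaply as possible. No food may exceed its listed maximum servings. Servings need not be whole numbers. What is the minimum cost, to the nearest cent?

Cost per g of protein: tofu $0.1000, sweet potato $0.1500, orange $0.6500.
Take 2 servings of tofu: +26.0 g protein for $2.60 (total $2.60, still need 1.0 g).
Take 0.3333 servings of sweet potato: +1.0 g protein for $0.15 (total $2.75, still need 0.0 g).
Greedy by cheapest-per-g is optimal for a single linear constraint, so the minimum cost is $2.75.

$2.75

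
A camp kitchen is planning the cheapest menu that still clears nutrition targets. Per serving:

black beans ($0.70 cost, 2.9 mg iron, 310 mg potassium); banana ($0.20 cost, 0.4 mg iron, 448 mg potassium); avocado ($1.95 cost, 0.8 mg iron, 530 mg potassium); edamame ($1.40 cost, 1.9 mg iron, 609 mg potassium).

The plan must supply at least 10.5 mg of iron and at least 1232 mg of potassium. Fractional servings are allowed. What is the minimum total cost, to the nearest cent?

black beans only: max(10.5/2.9, 1232/310) = 3.974 servings → $2.78.
banana only: max(10.5/0.4, 1232/448) = 26.25 servings → $5.25.
avocado only: max(10.5/0.8, 1232/530) = 13.12 servings → $25.59.
edamame only: max(10.5/1.9, 1232/609) = 5.526 servings → $7.74.
black beans + banana with both tight: 3.583 servings and 0.2704 servings → $2.56.
black beans + avocado with both tight: 3.553 servings and 0.2465 servings → $2.97.
black beans + edamame with both tight: 3.444 servings and 0.27 servings → $2.79.
banana + avocado: the both-tight solution has a negative serving — not a feasible corner.
banana + edamame: the both-tight solution has a negative serving — not a feasible corner.
avocado + edamame: the both-tight solution has a negative serving — not a feasible corner.
Cheapest feasible corner: $2.56.

$2.56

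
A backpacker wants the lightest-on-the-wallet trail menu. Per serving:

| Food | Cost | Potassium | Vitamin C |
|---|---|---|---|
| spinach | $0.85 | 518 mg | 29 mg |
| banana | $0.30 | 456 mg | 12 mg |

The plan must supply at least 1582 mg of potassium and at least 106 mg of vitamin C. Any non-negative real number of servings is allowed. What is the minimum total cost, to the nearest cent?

$2.65

With two linear requirements the optimum uses one or two foods; enumerate the corners.
spinach only: max(1582/518, 106/29) = 3.655 servings → $3.11.
banana only: max(1582/456, 106/12) = 8.833 servings → $2.65.
spinach + banana: the both-tight solution has a negative serving — not a feasible corner.
The minimum over all feasible corners is $2.65.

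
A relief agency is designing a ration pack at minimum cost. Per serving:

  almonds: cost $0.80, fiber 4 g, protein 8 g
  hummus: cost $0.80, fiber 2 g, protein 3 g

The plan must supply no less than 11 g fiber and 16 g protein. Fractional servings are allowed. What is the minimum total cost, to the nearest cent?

$2.20

Minimising a linear cost over {fiber ≥ 11, protein ≥ 16, servings ≥ 0} — the optimum is at a vertex, using one or two foods.
almonds only: max(11/4, 16/8) = 2.75 servings → $2.20.
hummus only: max(11/2, 16/3) = 5.5 servings → $4.40.
almonds + hummus: the both-tight solution has a negative serving — not a feasible corner.
Cheapest feasible corner: $2.20.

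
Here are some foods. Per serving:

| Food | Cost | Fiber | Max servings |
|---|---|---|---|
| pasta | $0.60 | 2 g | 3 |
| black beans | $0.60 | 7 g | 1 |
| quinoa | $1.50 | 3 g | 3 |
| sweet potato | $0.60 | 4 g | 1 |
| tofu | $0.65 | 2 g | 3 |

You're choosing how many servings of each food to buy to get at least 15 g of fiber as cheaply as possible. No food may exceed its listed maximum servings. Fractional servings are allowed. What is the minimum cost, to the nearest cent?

$2.40

Cost per g of fiber: black beans $0.0857, sweet potato $0.1500, pasta $0.3000, tofu $0.3250, quinoa $0.5000.
Take 1 serving of black beans: +7.0 g fiber for $0.60 (total $0.60, still need 8.0 g).
Take 1 serving of sweet potato: +4.0 g fiber for $0.60 (total $1.20, still need 4.0 g).
Take 2 servings of pasta: +4.0 g fiber for $1.20 (total $2.40, still need 0.0 g).
Greedy by cheapest-per-g is optimal for a single linear constraint, so the minimum cost is $2.40.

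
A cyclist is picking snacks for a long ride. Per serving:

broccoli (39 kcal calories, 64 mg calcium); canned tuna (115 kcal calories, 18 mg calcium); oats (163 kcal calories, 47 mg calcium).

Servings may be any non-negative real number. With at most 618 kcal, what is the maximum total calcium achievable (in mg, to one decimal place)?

Calcium per kcal: broccoli 1.641, oats 0.2883, canned tuna 0.1565.
With no serving limits, spend the whole calories allowance on broccoli: 618 kcal / 39 kcal × 64 mg = 1014.2 mg.

1014.2 mg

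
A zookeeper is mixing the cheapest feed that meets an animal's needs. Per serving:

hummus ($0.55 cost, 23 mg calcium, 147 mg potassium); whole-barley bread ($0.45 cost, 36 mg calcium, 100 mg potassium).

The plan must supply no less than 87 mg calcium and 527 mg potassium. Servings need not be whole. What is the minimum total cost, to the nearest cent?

$1.99

With two linear requirements the optimum uses one or two foods; enumerate the corners.
hummus only: max(87/23, 527/147) = 3.783 servings → $2.08.
whole-barley bread only: max(87/36, 527/100) = 5.27 servings → $2.37.
hummus + whole-barley bread with both tight: 3.433 servings and 0.2233 servings → $1.99.
Cheapest feasible corner: $1.99.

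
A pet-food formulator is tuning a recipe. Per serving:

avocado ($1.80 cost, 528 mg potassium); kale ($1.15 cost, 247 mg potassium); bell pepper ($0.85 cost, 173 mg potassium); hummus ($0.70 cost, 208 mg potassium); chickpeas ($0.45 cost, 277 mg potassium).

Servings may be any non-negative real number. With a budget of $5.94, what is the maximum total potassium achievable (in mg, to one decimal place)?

3656.4 mg

Potassium per dollar: chickpeas 615.6, hummus 297.1, avocado 293.3, kale 214.8, bell pepper 203.5.
With no serving limits, spend the whole cost allowance on chickpeas: $5.94 / $0.45 × 277 mg = 3656.4 mg.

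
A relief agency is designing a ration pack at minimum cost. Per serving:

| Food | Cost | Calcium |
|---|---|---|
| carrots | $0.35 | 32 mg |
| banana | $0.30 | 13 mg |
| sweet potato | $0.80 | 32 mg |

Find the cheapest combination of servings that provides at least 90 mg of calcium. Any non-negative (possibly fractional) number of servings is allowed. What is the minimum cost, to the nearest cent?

$0.98

Cost per mg of calcium: carrots $0.0109, banana $0.0231, sweet potato $0.0250.
With no serving limits, use only carrots: 90 mg / 32 mg = 2.812 servings × $0.35 = $0.98.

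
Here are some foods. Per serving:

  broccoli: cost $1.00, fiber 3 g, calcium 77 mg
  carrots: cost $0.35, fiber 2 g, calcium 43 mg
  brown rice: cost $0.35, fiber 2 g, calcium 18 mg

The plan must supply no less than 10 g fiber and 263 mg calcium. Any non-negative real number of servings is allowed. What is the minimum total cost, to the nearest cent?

An LP optimum is at a vertex; with two nutrient constraints at most two foods are used. Check each candidate.
broccoli only: max(10/3, 263/77) = 3.416 servings → $3.42.
carrots only: max(10/2, 263/43) = 6.116 servings → $2.14.
brown rice only: max(10/2, 263/18) = 14.61 servings → $5.11.
broccoli + carrots: intersection lies outside the first quadrant.
broccoli + brown rice with both targets exact would need a negative amount; discard.
carrots + brown rice with both targets exact would need a negative amount; discard.
The minimum over all feasible corners is $2.14.

$2.14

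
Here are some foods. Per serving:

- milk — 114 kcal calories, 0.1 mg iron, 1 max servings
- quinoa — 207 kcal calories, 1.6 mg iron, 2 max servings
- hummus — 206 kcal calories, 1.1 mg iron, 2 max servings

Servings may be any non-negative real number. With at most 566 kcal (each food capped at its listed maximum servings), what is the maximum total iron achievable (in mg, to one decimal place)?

4.0 mg

Iron per kcal: quinoa 0.007729, hummus 0.00534, milk 0.0008772.
Take 2 servings of quinoa: uses 414 kcal, +3.2 mg iron (running total 3.2 mg).
Take 0.7379 servings of hummus: uses 152 kcal, +0.8 mg iron (running total 4.0 mg).
Filling greedily by iron-per-kcal is optimal for one linear limit, giving 4.0 mg.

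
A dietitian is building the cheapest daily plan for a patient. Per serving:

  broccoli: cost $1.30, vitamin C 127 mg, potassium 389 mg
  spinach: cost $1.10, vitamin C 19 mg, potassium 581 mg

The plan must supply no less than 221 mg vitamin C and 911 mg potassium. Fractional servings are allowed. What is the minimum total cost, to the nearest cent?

$2.67

At the optimum either one food covers both requirements or two foods hit both targets exactly; no other combination can be cheaper.
broccoli only: max(221/127, 911/389) = 2.342 servings → $3.04.
spinach only: max(221/19, 911/581) = 11.63 servings → $12.79.
broccoli + spinach with both tight: 1.673 servings and 0.4477 servings → $2.67.
So the least-cost plan costs $2.67.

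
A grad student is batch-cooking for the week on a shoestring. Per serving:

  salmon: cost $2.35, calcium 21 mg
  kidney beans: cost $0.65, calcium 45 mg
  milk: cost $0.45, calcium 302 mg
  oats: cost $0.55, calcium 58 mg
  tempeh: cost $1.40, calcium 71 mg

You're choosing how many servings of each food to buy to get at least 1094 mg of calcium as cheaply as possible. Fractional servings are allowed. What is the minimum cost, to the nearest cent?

$1.63

Cost per mg of calcium: milk $0.0015, oats $0.0095, kidney beans $0.0144, tempeh $0.0197, salmon $0.1119.
With no serving limits, use only milk: 1094 mg / 302 mg = 3.623 servings × $0.45 = $1.63.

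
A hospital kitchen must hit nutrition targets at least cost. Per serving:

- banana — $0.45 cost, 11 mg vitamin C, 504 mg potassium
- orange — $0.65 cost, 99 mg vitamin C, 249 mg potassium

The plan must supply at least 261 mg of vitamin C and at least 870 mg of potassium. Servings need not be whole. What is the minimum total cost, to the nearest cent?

An LP optimum is at a vertex; with two nutrient constraints at most two foods are used. Check each candidate.
banana only: max(261/11, 870/504) = 23.73 servings → $10.68.
orange only: max(261/99, 870/249) = 3.494 servings → $2.27.
banana + orange with both tight: 0.4483 servings and 2.587 servings → $1.88.
The minimum over all feasible corners is $1.88.

$1.88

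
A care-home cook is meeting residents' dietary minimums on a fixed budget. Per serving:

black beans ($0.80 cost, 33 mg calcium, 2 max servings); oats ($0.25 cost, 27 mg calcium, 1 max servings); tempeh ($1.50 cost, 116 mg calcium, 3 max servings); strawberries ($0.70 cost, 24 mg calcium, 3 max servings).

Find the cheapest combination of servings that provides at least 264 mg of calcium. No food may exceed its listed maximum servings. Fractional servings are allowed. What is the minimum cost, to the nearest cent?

$3.31

Cost per mg of calcium: oats $0.0093, tempeh $0.0129, black beans $0.0242, strawberries $0.0292.
Take 1 serving of oats: +27.0 mg calcium for $0.25 (total $0.25, still need 237.0 mg).
Take 2.043 servings of tempeh: +237.0 mg calcium for $3.06 (total $3.31, still need 0.0 mg).
Filling from the cheapest source first is optimal under one linear minimum: $3.31.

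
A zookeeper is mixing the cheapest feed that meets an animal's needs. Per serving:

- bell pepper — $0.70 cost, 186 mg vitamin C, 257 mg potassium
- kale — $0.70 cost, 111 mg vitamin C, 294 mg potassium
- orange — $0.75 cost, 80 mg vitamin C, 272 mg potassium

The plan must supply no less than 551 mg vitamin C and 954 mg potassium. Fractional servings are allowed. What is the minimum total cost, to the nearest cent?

$2.46

Minimising a linear cost over {vitamin C ≥ 551, potassium ≥ 954, servings ≥ 0} — the optimum is at a vertex, using one or two foods.
bell pepper only: max(551/186, 954/257) = 3.712 servings → $2.60.
kale only: max(551/111, 954/294) = 4.964 servings → $3.47.
orange only: max(551/80, 954/272) = 6.888 servings → $5.17.
bell pepper + kale with both tight: 2.145 servings and 1.37 servings → $2.46.
bell pepper + orange with both tight: 2.449 servings and 1.193 servings → $2.61.
kale + orange: the both-tight solution has a negative serving — not a feasible corner.
The minimum over all feasible corners is $2.46.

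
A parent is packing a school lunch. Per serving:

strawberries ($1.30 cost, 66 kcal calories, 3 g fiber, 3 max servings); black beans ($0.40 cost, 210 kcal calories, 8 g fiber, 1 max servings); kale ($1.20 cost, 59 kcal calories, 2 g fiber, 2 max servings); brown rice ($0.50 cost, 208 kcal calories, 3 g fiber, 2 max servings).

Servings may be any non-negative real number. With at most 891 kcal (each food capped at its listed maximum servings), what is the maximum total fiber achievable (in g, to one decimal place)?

Fiber per kcal: strawberries 0.04545, black beans 0.0381, kale 0.0339, brown rice 0.01442.
Take 3 servings of strawberries: uses 198 kcal, +9.0 g fiber (running total 9.0 g).
Take 1 serving of black beans: uses 210 kcal, +8.0 g fiber (running total 17.0 g).
Take 2 servings of kale: uses 118 kcal, +4.0 g fiber (running total 21.0 g).
Take 1.755 servings of brown rice: uses 365 kcal, +5.3 g fiber (running total 26.3 g).
Filling greedily by fiber-per-kcal is optimal for one linear limit, giving 26.3 g.

26.3 g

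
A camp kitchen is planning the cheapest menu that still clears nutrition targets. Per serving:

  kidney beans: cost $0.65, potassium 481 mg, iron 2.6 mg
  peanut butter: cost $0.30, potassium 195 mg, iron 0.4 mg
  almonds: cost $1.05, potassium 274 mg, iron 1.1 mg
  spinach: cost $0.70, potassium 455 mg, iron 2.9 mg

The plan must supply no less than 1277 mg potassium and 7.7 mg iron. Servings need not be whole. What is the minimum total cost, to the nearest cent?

Compare the cost at each extreme point of the feasible region.
kidney beans only: max(1277/481, 7.7/2.6) = 2.962 servings → $1.93.
peanut butter only: max(1277/195, 7.7/0.4) = 19.25 servings → $5.78.
almonds only: max(1277/274, 7.7/1.1) = 7 servings → $7.35.
spinach only: max(1277/455, 7.7/2.9) = 2.807 servings → $1.96.
kidney beans + peanut butter: intersection lies outside the first quadrant.
kidney beans + almonds: intersection lies outside the first quadrant.
kidney beans + spinach with both tight: 0.9429 servings and 1.81 servings → $1.88.
peanut butter + almonds: intersection lies outside the first quadrant.
peanut butter + spinach with both tight: 0.521 servings and 2.583 servings → $1.96.
almonds + spinach with both tight: 0.6794 servings and 2.397 servings → $2.39.
Cheapest feasible corner: $1.88.

$1.88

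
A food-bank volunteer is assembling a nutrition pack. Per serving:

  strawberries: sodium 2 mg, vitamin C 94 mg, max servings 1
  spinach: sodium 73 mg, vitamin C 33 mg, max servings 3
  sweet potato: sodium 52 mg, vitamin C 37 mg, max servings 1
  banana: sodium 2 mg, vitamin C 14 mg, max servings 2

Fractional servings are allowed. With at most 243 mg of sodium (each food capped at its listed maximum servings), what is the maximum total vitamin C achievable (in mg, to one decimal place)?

Vitamin C per mg sodium: strawberries 47, banana 7, sweet potato 0.7115, spinach 0.4521.
Take 1 serving of strawberries: uses 2 mg sodium, +94.0 mg vitamin C (running total 94.0 mg).
Take 2 servings of banana: uses 4 mg sodium, +28.0 mg vitamin C (running total 122.0 mg).
Take 1 serving of sweet potato: uses 52 mg sodium, +37.0 mg vitamin C (running total 159.0 mg).
Take 2.534 servings of spinach: uses 185 mg sodium, +83.6 mg vitamin C (running total 242.6 mg).
Greedy by best ratio exhausts the sodium allowance optimally: 242.6 mg.

242.6 mg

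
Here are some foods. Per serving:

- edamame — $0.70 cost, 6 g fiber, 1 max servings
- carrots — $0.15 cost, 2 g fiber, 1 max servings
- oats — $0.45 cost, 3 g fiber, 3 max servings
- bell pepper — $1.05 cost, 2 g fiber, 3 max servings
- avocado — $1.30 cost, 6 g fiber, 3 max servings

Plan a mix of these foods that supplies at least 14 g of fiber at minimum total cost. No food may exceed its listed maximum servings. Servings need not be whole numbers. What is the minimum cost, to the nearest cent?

Cost per g of fiber: carrots $0.0750, edamame $0.1167, oats $0.1500, avocado $0.2167, bell pepper $0.5250.
Take 1 serving of carrots: +2.0 g fiber for $0.15 (total $0.15, still need 12.0 g).
Take 1 serving of edamame: +6.0 g fiber for $0.70 (total $0.85, still need 6.0 g).
Take 2 servings of oats: +6.0 g fiber for $0.90 (total $1.75, still need 0.0 g).
Greedy by cheapest-per-g is optimal for a single linear constraint, so the minimum cost is $1.75.

$1.75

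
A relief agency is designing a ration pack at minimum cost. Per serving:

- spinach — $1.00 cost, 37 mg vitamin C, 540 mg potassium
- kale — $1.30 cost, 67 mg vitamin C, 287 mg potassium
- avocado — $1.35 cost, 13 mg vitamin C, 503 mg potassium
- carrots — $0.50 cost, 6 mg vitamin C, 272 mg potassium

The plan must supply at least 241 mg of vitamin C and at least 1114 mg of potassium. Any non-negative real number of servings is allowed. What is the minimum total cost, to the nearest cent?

Compare the cost at each extreme point of the feasible region.
spinach only: max(241/37, 1114/540) = 6.514 servings → $6.51.
kale only: max(241/67, 1114/287) = 3.882 servings → $5.05.
avocado only: max(241/13, 1114/503) = 18.54 servings → $25.03.
carrots only: max(241/6, 1114/272) = 40.17 servings → $20.08.
spinach + kale with both tight: 0.214 servings and 3.479 servings → $4.74.
spinach + avocado: the both-tight solution has a negative serving — not a feasible corner.
spinach + carrots with both targets exact would need a negative amount; discard.
kale + avocado with both tight: 3.562 servings and 0.1825 servings → $4.88.
kale + carrots with both tight: 3.567 servings and 0.3315 servings → $4.80.
avocado + carrots: intersection lies outside the first quadrant.
So the least-cost plan costs $4.74.

$4.74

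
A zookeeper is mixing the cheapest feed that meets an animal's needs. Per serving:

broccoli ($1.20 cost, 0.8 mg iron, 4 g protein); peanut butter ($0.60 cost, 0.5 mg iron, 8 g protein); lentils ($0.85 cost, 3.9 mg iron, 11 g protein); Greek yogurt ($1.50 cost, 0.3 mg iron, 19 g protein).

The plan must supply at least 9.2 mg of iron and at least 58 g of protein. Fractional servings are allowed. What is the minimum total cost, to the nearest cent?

An LP optimum is at a vertex; with two nutrient constraints at most two foods are used. Check each candidate.
broccoli only: max(9.2/0.8, 58/4) = 14.5 servings → $17.40.
peanut butter only: max(9.2/0.5, 58/8) = 18.4 servings → $11.04.
lentils only: max(9.2/3.9, 58/11) = 5.273 servings → $4.48.
Greek yogurt only: max(9.2/0.3, 58/19) = 30.67 servings → $46.00.
broccoli + peanut butter with both tight: 10.14 servings and 2.182 servings → $13.47.
broccoli + lentils: intersection lies outside the first quadrant.
broccoli + Greek yogurt with both tight: 11.24 servings and 0.6857 servings → $14.52.
peanut butter + lentils with both tight: 4.864 servings and 1.735 servings → $4.39.
peanut butter + Greek yogurt: the both-tight solution has a negative serving — not a feasible corner.
lentils + Greek yogurt with both tight: 2.223 servings and 1.766 servings → $4.54.
So the least-cost plan costs $4.39.

$4.39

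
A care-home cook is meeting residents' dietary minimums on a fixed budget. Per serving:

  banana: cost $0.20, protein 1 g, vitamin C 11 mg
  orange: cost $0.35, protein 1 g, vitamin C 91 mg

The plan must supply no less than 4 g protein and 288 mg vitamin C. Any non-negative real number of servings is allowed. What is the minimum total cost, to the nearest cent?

$1.26

At the optimum either one food covers both requirements or two foods hit both targets exactly; no other combination can be cheaper.
banana only: max(4/1, 288/11) = 26.18 servings → $5.24.
orange only: max(4/1, 288/91) = 4 servings → $1.40.
banana + orange with both tight: 0.95 servings and 3.05 servings → $1.26.
Cheapest feasible corner: $1.26.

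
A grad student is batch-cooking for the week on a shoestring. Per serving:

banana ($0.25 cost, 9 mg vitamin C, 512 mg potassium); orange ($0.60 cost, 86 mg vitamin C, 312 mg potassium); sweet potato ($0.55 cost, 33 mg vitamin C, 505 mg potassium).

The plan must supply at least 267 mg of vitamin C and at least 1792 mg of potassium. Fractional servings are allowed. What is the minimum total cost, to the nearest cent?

An LP optimum is at a vertex; with two nutrient constraints at most two foods are used. Check each candidate.
banana only: max(267/9, 1792/512) = 29.67 servings → $7.42.
orange only: max(267/86, 1792/312) = 5.744 servings → $3.45.
sweet potato only: max(267/33, 1792/505) = 8.091 servings → $4.45.
banana + orange with both tight: 1.718 servings and 2.925 servings → $2.18.
banana + sweet potato: intersection lies outside the first quadrant.
orange + sweet potato with both tight: 2.285 servings and 2.137 servings → $2.55.
So the least-cost plan costs $2.18.

$2.18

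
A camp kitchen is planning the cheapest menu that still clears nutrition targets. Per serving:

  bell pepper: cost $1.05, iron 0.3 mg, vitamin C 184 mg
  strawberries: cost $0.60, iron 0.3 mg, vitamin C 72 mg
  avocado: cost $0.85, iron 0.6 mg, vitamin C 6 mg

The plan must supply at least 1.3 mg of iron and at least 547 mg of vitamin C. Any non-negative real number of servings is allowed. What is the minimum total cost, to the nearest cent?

This is a tiny linear program; its minimum lies at a vertex of the feasible set. List the vertices and price them.
bell pepper only: max(1.3/0.3, 547/184) = 4.333 servings → $4.55.
strawberries only: max(1.3/0.3, 547/72) = 7.597 servings → $4.56.
avocado only: max(1.3/0.6, 547/6) = 91.17 servings → $77.49.
bell pepper + strawberries with both tight: 2.098 servings and 2.235 servings → $3.54.
bell pepper + avocado with both tight: 2.95 servings and 0.6915 servings → $3.69.
strawberries + avocado with both targets exact would need a negative amount; discard.
Cheapest feasible corner: $3.54.

$3.54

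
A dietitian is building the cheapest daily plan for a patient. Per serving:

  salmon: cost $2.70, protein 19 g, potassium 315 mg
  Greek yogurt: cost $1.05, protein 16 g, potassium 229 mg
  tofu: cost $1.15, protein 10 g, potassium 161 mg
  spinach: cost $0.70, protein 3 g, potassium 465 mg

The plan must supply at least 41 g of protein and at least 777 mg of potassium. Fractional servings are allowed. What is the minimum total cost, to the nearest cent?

Two binding constraints pin down two serving amounts, so the optimal mix uses at most two foods. The candidates are each food alone (scaled to the tighter of protein/potassium) and each pair with both constraints tight.
salmon only: max(41/19, 777/315) = 2.467 servings → $6.66.
Greek yogurt only: max(41/16, 777/229) = 3.393 servings → $3.56.
tofu only: max(41/10, 777/161) = 4.826 servings → $5.55.
spinach only: max(41/3, 777/465) = 13.67 servings → $9.57.
salmon + Greek yogurt: the both-tight solution has a negative serving — not a feasible corner.
salmon + tofu: the both-tight solution has a negative serving — not a feasible corner.
salmon + spinach with both tight: 2.121 servings and 0.2342 servings → $5.89.
Greek yogurt + tofu with both targets exact would need a negative amount; discard.
Greek yogurt + spinach with both tight: 2.478 servings and 0.4506 servings → $2.92.
tofu + spinach with both tight: 4.016 servings and 0.2805 servings → $4.81.
So the least-cost plan costs $2.92.

$2.92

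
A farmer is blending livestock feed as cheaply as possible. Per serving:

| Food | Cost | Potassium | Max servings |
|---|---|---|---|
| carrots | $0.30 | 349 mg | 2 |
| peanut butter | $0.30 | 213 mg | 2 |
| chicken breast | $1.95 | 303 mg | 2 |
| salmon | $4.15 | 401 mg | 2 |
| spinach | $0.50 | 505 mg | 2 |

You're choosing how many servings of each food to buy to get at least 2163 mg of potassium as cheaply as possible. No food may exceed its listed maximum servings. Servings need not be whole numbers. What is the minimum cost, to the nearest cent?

Cost per mg of potassium: carrots $0.0009, spinach $0.0010, peanut butter $0.0014, chicken breast $0.0064, salmon $0.0103.
Take 2 servings of carrots: +698.0 mg potassium for $0.60 (total $0.60, still need 1465.0 mg).
Take 2 servings of spinach: +1010.0 mg potassium for $1.00 (total $1.60, still need 455.0 mg).
Take 2 servings of peanut butter: +426.0 mg potassium for $0.60 (total $2.20, still need 29.0 mg).
Take 0.09571 servings of chicken breast: +29.0 mg potassium for $0.19 (total $2.39, still need 0.0 mg).
Filling from the cheapest source first is optimal under one linear minimum: $2.39.

$2.39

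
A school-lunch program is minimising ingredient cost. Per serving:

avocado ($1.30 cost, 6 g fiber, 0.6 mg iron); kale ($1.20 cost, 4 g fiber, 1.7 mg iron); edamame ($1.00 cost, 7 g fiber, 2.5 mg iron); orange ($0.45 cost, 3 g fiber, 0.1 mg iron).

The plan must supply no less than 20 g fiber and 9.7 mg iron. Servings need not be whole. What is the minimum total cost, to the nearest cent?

Compare the cost at each extreme point of the feasible region.
avocado only: max(20/6, 9.7/0.6) = 16.17 servings → $21.02.
kale only: max(20/4, 9.7/1.7) = 5.706 servings → $6.85.
edamame only: max(20/7, 9.7/2.5) = 3.88 servings → $3.88.
orange only: max(20/3, 9.7/0.1) = 97 servings → $43.65.
avocado + kale: the both-tight solution has a negative serving — not a feasible corner.
avocado + edamame: the both-tight solution has a negative serving — not a feasible corner.
avocado + orange: the both-tight solution has a negative serving — not a feasible corner.
kale + edamame with both targets exact would need a negative amount; discard.
kale + orange: intersection lies outside the first quadrant.
edamame + orange: the both-tight solution has a negative serving — not a feasible corner.
The minimum over all feasible corners is $3.88.

$3.88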